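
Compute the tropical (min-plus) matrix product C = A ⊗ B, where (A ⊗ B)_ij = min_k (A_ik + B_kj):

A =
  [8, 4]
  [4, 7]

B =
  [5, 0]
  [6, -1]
A ⊗ B =
  [10, 3]
  [9, 4]

Apply the min-plus product entry-by-entry:
  C[0][0] = min over k of (A[0][0] + B[0][0] = 8 + 5 = 13, A[0][1] + B[1][0] = 4 + 6 = 10) = 10 (attained at k = 1)
  C[0][1] = min over k of (A[0][0] + B[0][1] = 8 + 0 = 8, A[0][1] + B[1][1] = 4 + -1 = 3) = 3 (attained at k = 1)
  C[1][0] = min over k of (A[1][0] + B[0][0] = 4 + 5 = 9, A[1][1] + B[1][0] = 7 + 6 = 13) = 9 (attained at k = 0)
  C[1][1] = min over k of (A[1][0] + B[0][1] = 4 + 0 = 4, A[1][1] + B[1][1] = 7 + -1 = 6) = 4 (attained at k = 0)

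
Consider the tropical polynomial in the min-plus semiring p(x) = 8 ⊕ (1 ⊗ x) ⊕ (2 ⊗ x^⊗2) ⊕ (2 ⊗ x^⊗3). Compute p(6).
p(6) = 7

A tropical monomial a ⊗ x^⊗i evaluates to a + i · x. Evaluating each term at x = 6:
  Term 0 contributes 8 + 0 · 6 = 8
  Term 1 contributes 1 + 1 · 6 = 7
  Term 2 contributes 2 + 2 · 6 = 14
  Term 3 contributes 2 + 3 · 6 = 20
p(6) = ⊕ of these = min[8, 7, 14, 20] = 7.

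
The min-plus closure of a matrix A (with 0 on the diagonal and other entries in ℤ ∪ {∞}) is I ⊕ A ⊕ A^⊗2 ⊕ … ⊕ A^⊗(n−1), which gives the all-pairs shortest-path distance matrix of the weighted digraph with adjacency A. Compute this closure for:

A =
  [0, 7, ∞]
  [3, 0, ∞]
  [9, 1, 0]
Closure =
  [0, 7, ∞]
  [3, 0, ∞]
  [4, 1, 0]

This is the Floyd-Warshall all-pairs shortest-path computation. For each intermediate vertex k = 0, 1, …, 2, update dist[i][j] ← min(dist[i][j], dist[i][k] + dist[k][j]). The final matrix gives, for each (i, j), the minimum total weight of any directed path from i to j (possibly empty when i = j).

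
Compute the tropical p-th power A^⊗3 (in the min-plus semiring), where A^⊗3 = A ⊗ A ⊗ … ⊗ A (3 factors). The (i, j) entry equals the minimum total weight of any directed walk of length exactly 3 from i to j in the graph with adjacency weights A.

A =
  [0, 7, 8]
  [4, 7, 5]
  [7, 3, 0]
A^⊗3 =
  [0, 7, 8]
  [4, 8, 5]
  [7, 3, 0]

Each entry (A^⊗3)_ij equals the minimum over all length-3 walks i = v_0 → v_1 → … → v_3 = j of Σ_t A[v_t][v_{t+1}]. For example, for (i, j) = (0, 2) we minimise over 9 possible intermediate vertex sequences; the minimum is 8, attained along the walk 0 → 0 → 0 → 2.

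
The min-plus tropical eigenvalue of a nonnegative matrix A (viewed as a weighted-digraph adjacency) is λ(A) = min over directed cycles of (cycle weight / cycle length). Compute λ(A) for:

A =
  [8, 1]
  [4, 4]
λ(A) = 5/2

Enumerate directed cycles and compute their means (weight / length). Sample:
  cycle 0 → 0: weight = 8, length = 1, mean = 8/1 ≈ 8.000
  cycle 1 → 1: weight = 4, length = 1, mean = 4/1 ≈ 4.000
  cycle 0 → 1 → 0: weight = 5, length = 2, mean = 5/2 ≈ 2.500
  cycle 1 → 0 → 1: weight = 5, length = 2, mean = 5/2 ≈ 2.500
Minimum mean = 2.500, attained e.g. along the cycle 0 → 1 → 0 with weight 5 and length 2. So λ(A) = 5/2 = 5/2.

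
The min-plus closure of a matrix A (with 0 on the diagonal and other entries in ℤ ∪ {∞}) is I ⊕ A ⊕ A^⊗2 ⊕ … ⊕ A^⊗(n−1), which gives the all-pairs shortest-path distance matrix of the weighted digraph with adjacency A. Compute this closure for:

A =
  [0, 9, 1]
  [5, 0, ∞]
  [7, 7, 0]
Closure =
  [0, 8, 1]
  [5, 0, 6]
  [7, 7, 0]

This is the Floyd-Warshall all-pairs shortest-path computation. For each intermediate vertex k = 0, 1, …, 2, update dist[i][j] ← min(dist[i][j], dist[i][k] + dist[k][j]). The final matrix gives, for each (i, j), the minimum total weight of any directed path from i to j (possibly empty when i = j).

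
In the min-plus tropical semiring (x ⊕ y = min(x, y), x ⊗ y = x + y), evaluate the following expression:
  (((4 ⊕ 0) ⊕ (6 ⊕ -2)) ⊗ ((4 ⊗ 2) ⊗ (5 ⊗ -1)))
(((4 ⊕ 0) ⊕ (6 ⊕ -2)) ⊗ ((4 ⊗ 2) ⊗ (5 ⊗ -1))) = 8

Expand innermost to outermost. Recall ⊕ takes the minimum of its arguments and ⊗ takes their sum. Working out the expression (((4 ⊕ 0) ⊕ (6 ⊕ -2)) ⊗ ((4 ⊗ 2) ⊗ (5 ⊗ -1))) gives 8.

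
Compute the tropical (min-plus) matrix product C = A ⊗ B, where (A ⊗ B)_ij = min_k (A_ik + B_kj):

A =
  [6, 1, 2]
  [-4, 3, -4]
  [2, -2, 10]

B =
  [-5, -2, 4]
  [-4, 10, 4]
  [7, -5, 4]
A ⊗ B =
  [-3, -3, 5]
  [-9, -9, 0]
  [-6, 0, 2]

Apply the min-plus product entry-by-entry:
  C[0][0] = min over k of (A[0][0] + B[0][0] = 6 + -5 = 1, A[0][1] + B[1][0] = 1 + -4 = -3, A[0][2] + B[2][0] = 2 + 7 = 9) = -3 (attained at k = 1)
  C[0][1] = min over k of (A[0][0] + B[0][1] = 6 + -2 = 4, A[0][1] + B[1][1] = 1 + 10 = 11, A[0][2] + B[2][1] = 2 + -5 = -3) = -3 (attained at k = 2)
  C[0][2] = min over k of (A[0][0] + B[0][2] = 6 + 4 = 10, A[0][1] + B[1][2] = 1 + 4 = 5, A[0][2] + B[2][2] = 2 + 4 = 6) = 5 (attained at k = 1)
  C[1][0] = min over k of (A[1][0] + B[0][0] = -4 + -5 = -9, A[1][1] + B[1][0] = 3 + -4 = -1, A[1][2] + B[2][0] = -4 + 7 = 3) = -9 (attained at k = 0)
  C[1][1] = min over k of (A[1][0] + B[0][1] = -4 + -2 = -6, A[1][1] + B[1][1] = 3 + 10 = 13, A[1][2] + B[2][1] = -4 + -5 = -9) = -9 (attained at k = 2)
  C[1][2] = min over k of (A[1][0] + B[0][2] = -4 + 4 = 0, A[1][1] + B[1][2] = 3 + 4 = 7, A[1][2] + B[2][2] = -4 + 4 = 0) = 0 (attained at k = 0)
  C[2][0] = min over k of (A[2][0] + B[0][0] = 2 + -5 = -3, A[2][1] + B[1][0] = -2 + -4 = -6, A[2][2] + B[2][0] = 10 + 7 = 17) = -6 (attained at k = 1)
  C[2][1] = min over k of (A[2][0] + B[0][1] = 2 + -2 = 0, A[2][1] + B[1][1] = -2 + 10 = 8, A[2][2] + B[2][1] = 10 + -5 = 5) = 0 (attained at k = 0)
  C[2][2] = min over k of (A[2][0] + B[0][2] = 2 + 4 = 6, A[2][1] + B[1][2] = -2 + 4 = 2, A[2][2] + B[2][2] = 10 + 4 = 14) = 2 (attained at k = 1)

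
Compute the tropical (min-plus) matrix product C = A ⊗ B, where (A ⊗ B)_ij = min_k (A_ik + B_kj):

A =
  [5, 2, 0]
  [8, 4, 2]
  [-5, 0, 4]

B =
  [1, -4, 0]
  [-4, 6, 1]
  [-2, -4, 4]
A ⊗ B =
  [-2, -4, 3]
  [0, -2, 5]
  [-4, -9, -5]

Apply the min-plus product entry-by-entry:
  C[0][0] = min over k of (A[0][0] + B[0][0] = 5 + 1 = 6, A[0][1] + B[1][0] = 2 + -4 = -2, A[0][2] + B[2][0] = 0 + -2 = -2) = -2 (attained at k = 1)
  C[0][1] = min over k of (A[0][0] + B[0][1] = 5 + -4 = 1, A[0][1] + B[1][1] = 2 + 6 = 8, A[0][2] + B[2][1] = 0 + -4 = -4) = -4 (attained at k = 2)
  C[0][2] = min over k of (A[0][0] + B[0][2] = 5 + 0 = 5, A[0][1] + B[1][2] = 2 + 1 = 3, A[0][2] + B[2][2] = 0 + 4 = 4) = 3 (attained at k = 1)
  C[1][0] = min over k of (A[1][0] + B[0][0] = 8 + 1 = 9, A[1][1] + B[1][0] = 4 + -4 = 0, A[1][2] + B[2][0] = 2 + -2 = 0) = 0 (attained at k = 1)
  C[1][1] = min over k of (A[1][0] + B[0][1] = 8 + -4 = 4, A[1][1] + B[1][1] = 4 + 6 = 10, A[1][2] + B[2][1] = 2 + -4 = -2) = -2 (attained at k = 2)
  C[1][2] = min over k of (A[1][0] + B[0][2] = 8 + 0 = 8, A[1][1] + B[1][2] = 4 + 1 = 5, A[1][2] + B[2][2] = 2 + 4 = 6) = 5 (attained at k = 1)
  C[2][0] = min over k of (A[2][0] + B[0][0] = -5 + 1 = -4, A[2][1] + B[1][0] = 0 + -4 = -4, A[2][2] + B[2][0] = 4 + -2 = 2) = -4 (attained at k = 0)
  C[2][1] = min over k of (A[2][0] + B[0][1] = -5 + -4 = -9, A[2][1] + B[1][1] = 0 + 6 = 6, A[2][2] + B[2][1] = 4 + -4 = 0) = -9 (attained at k = 0)
  C[2][2] = min over k of (A[2][0] + B[0][2] = -5 + 0 = -5, A[2][1] + B[1][2] = 0 + 1 = 1, A[2][2] + B[2][2] = 4 + 4 = 8) = -5 (attained at k = 0)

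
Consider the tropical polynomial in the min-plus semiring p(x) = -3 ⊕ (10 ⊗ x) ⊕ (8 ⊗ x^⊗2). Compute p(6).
p(6) = -3

A tropical monomial a ⊗ x^⊗i evaluates to a + i · x. Evaluating each term at x = 6:
  Term 0 contributes -3 + 0 · 6 = -3
  Term 1 contributes 10 + 1 · 6 = 16
  Term 2 contributes 8 + 2 · 6 = 20
p(6) = ⊕ of these = min[-3, 16, 20] = -3.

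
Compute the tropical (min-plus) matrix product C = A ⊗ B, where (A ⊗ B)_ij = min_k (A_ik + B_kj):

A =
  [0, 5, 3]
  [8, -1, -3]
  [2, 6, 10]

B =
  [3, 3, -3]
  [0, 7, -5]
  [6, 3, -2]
A ⊗ B =
  [3, 3, -3]
  [-1, 0, -6]
  [5, 5, -1]

Apply the min-plus product entry-by-entry:
  C[0][0] = min over k of (A[0][0] + B[0][0] = 0 + 3 = 3, A[0][1] + B[1][0] = 5 + 0 = 5, A[0][2] + B[2][0] = 3 + 6 = 9) = 3 (attained at k = 0)
  C[0][1] = min over k of (A[0][0] + B[0][1] = 0 + 3 = 3, A[0][1] + B[1][1] = 5 + 7 = 12, A[0][2] + B[2][1] = 3 + 3 = 6) = 3 (attained at k = 0)
  C[0][2] = min over k of (A[0][0] + B[0][2] = 0 + -3 = -3, A[0][1] + B[1][2] = 5 + -5 = 0, A[0][2] + B[2][2] = 3 + -2 = 1) = -3 (attained at k = 0)
  C[1][0] = min over k of (A[1][0] + B[0][0] = 8 + 3 = 11, A[1][1] + B[1][0] = -1 + 0 = -1, A[1][2] + B[2][0] = -3 + 6 = 3) = -1 (attained at k = 1)
  C[1][1] = min over k of (A[1][0] + B[0][1] = 8 + 3 = 11, A[1][1] + B[1][1] = -1 + 7 = 6, A[1][2] + B[2][1] = -3 + 3 = 0) = 0 (attained at k = 2)
  C[1][2] = min over k of (A[1][0] + B[0][2] = 8 + -3 = 5, A[1][1] + B[1][2] = -1 + -5 = -6, A[1][2] + B[2][2] = -3 + -2 = -5) = -6 (attained at k = 1)
  C[2][0] = min over k of (A[2][0] + B[0][0] = 2 + 3 = 5, A[2][1] + B[1][0] = 6 + 0 = 6, A[2][2] + B[2][0] = 10 + 6 = 16) = 5 (attained at k = 0)
  C[2][1] = min over k of (A[2][0] + B[0][1] = 2 + 3 = 5, A[2][1] + B[1][1] = 6 + 7 = 13, A[2][2] + B[2][1] = 10 + 3 = 13) = 5 (attained at k = 0)
  C[2][2] = min over k of (A[2][0] + B[0][2] = 2 + -3 = -1, A[2][1] + B[1][2] = 6 + -5 = 1, A[2][2] + B[2][2] = 10 + -2 = 8) = -1 (attained at k = 0)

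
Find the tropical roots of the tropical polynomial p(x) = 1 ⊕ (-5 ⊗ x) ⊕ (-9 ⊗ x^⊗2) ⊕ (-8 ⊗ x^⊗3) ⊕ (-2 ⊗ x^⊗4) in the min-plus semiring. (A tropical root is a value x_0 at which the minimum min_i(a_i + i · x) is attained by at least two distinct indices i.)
Roots: {-6, -1, 4, 6}

Each tropical root is a break point of the lower envelope of the lines y = a_i + i · x (there are 5 lines, with slopes 0, 1, ..., 4). Only the lines that attain the minimum somewhere contribute to roots; other lines are dominated. Here the surviving (envelope) indices are i = 4, i = 3, i = 2, i = 1, i = 0.
Intersections between consecutive envelope lines give the roots: for adjacent envelope indices i < j the intersection is x = (a_i − a_j) / (j − i). Reading off the sorted break points: {-6, -1, 4, 6}.
Verification: at each break x_0, at least two indices attain the minimum of min_i(a_i + i · x_0).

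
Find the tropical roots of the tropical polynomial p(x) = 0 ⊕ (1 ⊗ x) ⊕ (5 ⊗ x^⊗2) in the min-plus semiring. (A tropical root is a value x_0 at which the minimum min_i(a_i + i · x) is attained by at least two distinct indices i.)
Roots: {-4, -1}

Each tropical root is a break point of the lower envelope of the lines y = a_i + i · x (there are 3 lines, with slopes 0, 1, ..., 2). Only the lines that attain the minimum somewhere contribute to roots; other lines are dominated. Here the surviving (envelope) indices are i = 2, i = 1, i = 0.
Intersections between consecutive envelope lines give the roots: for adjacent envelope indices i < j the intersection is x = (a_i − a_j) / (j − i). Reading off the sorted break points: {-4, -1}.
Verification: at each break x_0, at least two indices attain the minimum of min_i(a_i + i · x_0).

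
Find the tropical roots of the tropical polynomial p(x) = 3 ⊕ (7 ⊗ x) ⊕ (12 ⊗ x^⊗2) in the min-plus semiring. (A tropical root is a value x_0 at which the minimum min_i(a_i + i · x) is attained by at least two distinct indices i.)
Roots: {-5, -4}

Each tropical root is a break point of the lower envelope of the lines y = a_i + i · x (there are 3 lines, with slopes 0, 1, ..., 2). Only the lines that attain the minimum somewhere contribute to roots; other lines are dominated. Here the surviving (envelope) indices are i = 2, i = 1, i = 0.
Intersections between consecutive envelope lines give the roots: for adjacent envelope indices i < j the intersection is x = (a_i − a_j) / (j − i). Reading off the sorted break points: {-5, -4}.
Verification: at each break x_0, at least two indices attain the minimum of min_i(a_i + i · x_0).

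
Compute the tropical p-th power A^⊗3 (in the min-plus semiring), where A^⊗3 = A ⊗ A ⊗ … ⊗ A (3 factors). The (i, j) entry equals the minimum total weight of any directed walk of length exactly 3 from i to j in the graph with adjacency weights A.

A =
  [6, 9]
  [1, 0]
A^⊗3 =
  [10, 9]
  [1, 0]

Each entry (A^⊗3)_ij equals the minimum over all length-3 walks i = v_0 → v_1 → … → v_3 = j of Σ_t A[v_t][v_{t+1}]. For example, for (i, j) = (0, 1) we minimise over 4 possible intermediate vertex sequences; the minimum is 9, attained along the walk 0 → 1 → 1 → 1.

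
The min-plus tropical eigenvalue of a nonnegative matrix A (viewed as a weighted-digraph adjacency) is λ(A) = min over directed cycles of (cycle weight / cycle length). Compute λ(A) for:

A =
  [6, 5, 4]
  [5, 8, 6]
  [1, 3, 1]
λ(A) = 1

Enumerate directed cycles and compute their means (weight / length). Sample:
  cycle 0 → 0: weight = 6, length = 1, mean = 6/1 ≈ 6.000
  cycle 1 → 1: weight = 8, length = 1, mean = 8/1 ≈ 8.000
  cycle 2 → 2: weight = 1, length = 1, mean = 1/1 ≈ 1.000
  cycle 0 → 1 → 0: weight = 10, length = 2, mean = 10/2 ≈ 5.000
  cycle 0 → 2 → 0: weight = 5, length = 2, mean = 5/2 ≈ 2.500
  cycle 1 → 0 → 1: weight = 10, length = 2, mean = 10/2 ≈ 5.000
Minimum mean = 1.000, attained e.g. along the cycle 2 → 2 with weight 1 and length 1. So λ(A) = 1/1 = 1.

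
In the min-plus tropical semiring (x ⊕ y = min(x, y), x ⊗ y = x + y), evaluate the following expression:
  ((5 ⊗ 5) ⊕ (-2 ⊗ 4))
((5 ⊗ 5) ⊕ (-2 ⊗ 4)) = 2

Expand innermost to outermost. Recall ⊕ takes the minimum of its arguments and ⊗ takes their sum. Working out the expression ((5 ⊗ 5) ⊕ (-2 ⊗ 4)) gives 2.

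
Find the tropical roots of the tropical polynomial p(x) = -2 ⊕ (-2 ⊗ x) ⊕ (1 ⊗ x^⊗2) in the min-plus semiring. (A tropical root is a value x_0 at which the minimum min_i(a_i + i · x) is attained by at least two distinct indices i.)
Roots: {-3, 0}

Each tropical root is a break point of the lower envelope of the lines y = a_i + i · x (there are 3 lines, with slopes 0, 1, ..., 2). Only the lines that attain the minimum somewhere contribute to roots; other lines are dominated. Here the surviving (envelope) indices are i = 2, i = 1, i = 0.
Intersections between consecutive envelope lines give the roots: for adjacent envelope indices i < j the intersection is x = (a_i − a_j) / (j − i). Reading off the sorted break points: {-3, 0}.
Verification: at each break x_0, at least two indices attain the minimum of min_i(a_i + i · x_0).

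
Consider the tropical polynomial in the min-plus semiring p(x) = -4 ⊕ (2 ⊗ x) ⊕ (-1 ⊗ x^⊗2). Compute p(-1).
p(-1) = -4

A tropical monomial a ⊗ x^⊗i evaluates to a + i · x. Evaluating each term at x = -1:
  Term 0 contributes -4 + 0 · -1 = -4
  Term 1 contributes 2 + 1 · -1 = 1
  Term 2 contributes -1 + 2 · -1 = -3
p(-1) = ⊕ of these = min[-4, 1, -3] = -4.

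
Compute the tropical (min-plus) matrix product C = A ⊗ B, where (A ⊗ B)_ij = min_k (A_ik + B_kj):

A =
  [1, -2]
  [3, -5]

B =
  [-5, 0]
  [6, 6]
A ⊗ B =
  [-4, 1]
  [-2, 1]

Apply the min-plus product entry-by-entry:
  C[0][0] = min over k of (A[0][0] + B[0][0] = 1 + -5 = -4, A[0][1] + B[1][0] = -2 + 6 = 4) = -4 (attained at k = 0)
  C[0][1] = min over k of (A[0][0] + B[0][1] = 1 + 0 = 1, A[0][1] + B[1][1] = -2 + 6 = 4) = 1 (attained at k = 0)
  C[1][0] = min over k of (A[1][0] + B[0][0] = 3 + -5 = -2, A[1][1] + B[1][0] = -5 + 6 = 1) = -2 (attained at k = 0)
  C[1][1] = min over k of (A[1][0] + B[0][1] = 3 + 0 = 3, A[1][1] + B[1][1] = -5 + 6 = 1) = 1 (attained at k = 1)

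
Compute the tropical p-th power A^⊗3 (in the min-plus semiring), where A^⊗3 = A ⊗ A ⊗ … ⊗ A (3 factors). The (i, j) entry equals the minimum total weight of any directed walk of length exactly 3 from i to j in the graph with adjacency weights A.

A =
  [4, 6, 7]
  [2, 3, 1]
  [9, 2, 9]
A^⊗3 =
  [11, 9, 10]
  [5, 6, 4]
  [7, 5, 6]

Each entry (A^⊗3)_ij equals the minimum over all length-3 walks i = v_0 → v_1 → … → v_3 = j of Σ_t A[v_t][v_{t+1}]. For example, for (i, j) = (0, 2) we minimise over 9 possible intermediate vertex sequences; the minimum is 10, attained along the walk 0 → 1 → 1 → 2.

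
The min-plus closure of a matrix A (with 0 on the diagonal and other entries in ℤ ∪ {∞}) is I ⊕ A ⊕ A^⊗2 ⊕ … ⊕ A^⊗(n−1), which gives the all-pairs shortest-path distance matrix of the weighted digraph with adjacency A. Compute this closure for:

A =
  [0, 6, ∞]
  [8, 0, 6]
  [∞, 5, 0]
Closure =
  [0, 6, 12]
  [8, 0, 6]
  [13, 5, 0]

This is the Floyd-Warshall all-pairs shortest-path computation. For each intermediate vertex k = 0, 1, …, 2, update dist[i][j] ← min(dist[i][j], dist[i][k] + dist[k][j]). The final matrix gives, for each (i, j), the minimum total weight of any directed path from i to j (possibly empty when i = j).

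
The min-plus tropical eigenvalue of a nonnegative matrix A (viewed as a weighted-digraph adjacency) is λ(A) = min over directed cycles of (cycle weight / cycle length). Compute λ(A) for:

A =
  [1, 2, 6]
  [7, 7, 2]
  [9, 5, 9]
λ(A) = 1

Enumerate directed cycles and compute their means (weight / length). Sample:
  cycle 0 → 0: weight = 1, length = 1, mean = 1/1 ≈ 1.000
  cycle 1 → 1: weight = 7, length = 1, mean = 7/1 ≈ 7.000
  cycle 2 → 2: weight = 9, length = 1, mean = 9/1 ≈ 9.000
  cycle 0 → 1 → 0: weight = 9, length = 2, mean = 9/2 ≈ 4.500
  cycle 0 → 2 → 0: weight = 15, length = 2, mean = 15/2 ≈ 7.500
  cycle 1 → 0 → 1: weight = 9, length = 2, mean = 9/2 ≈ 4.500
Minimum mean = 1.000, attained e.g. along the cycle 0 → 0 with weight 1 and length 1. So λ(A) = 1/1 = 1.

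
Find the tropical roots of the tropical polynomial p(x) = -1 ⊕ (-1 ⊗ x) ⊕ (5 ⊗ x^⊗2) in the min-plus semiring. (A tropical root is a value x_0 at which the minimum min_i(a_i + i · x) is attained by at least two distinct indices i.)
Roots: {-6, 0}

Each tropical root is a break point of the lower envelope of the lines y = a_i + i · x (there are 3 lines, with slopes 0, 1, ..., 2). Only the lines that attain the minimum somewhere contribute to roots; other lines are dominated. Here the surviving (envelope) indices are i = 2, i = 1, i = 0.
Intersections between consecutive envelope lines give the roots: for adjacent envelope indices i < j the intersection is x = (a_i − a_j) / (j − i). Reading off the sorted break points: {-6, 0}.
Verification: at each break x_0, at least two indices attain the minimum of min_i(a_i + i · x_0).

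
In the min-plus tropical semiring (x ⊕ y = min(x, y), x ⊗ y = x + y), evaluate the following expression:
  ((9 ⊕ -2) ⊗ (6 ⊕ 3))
((9 ⊕ -2) ⊗ (6 ⊕ 3)) = 1

Expand innermost to outermost. Recall ⊕ takes the minimum of its arguments and ⊗ takes their sum. Working out the expression ((9 ⊕ -2) ⊗ (6 ⊕ 3)) gives 1.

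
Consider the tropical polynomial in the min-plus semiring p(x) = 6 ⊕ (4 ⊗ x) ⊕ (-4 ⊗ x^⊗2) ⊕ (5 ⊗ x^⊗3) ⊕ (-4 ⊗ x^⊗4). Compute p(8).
p(8) = 6

A tropical monomial a ⊗ x^⊗i evaluates to a + i · x. Evaluating each term at x = 8:
  Term 0 contributes 6 + 0 · 8 = 6
  Term 1 contributes 4 + 1 · 8 = 12
  Term 2 contributes -4 + 2 · 8 = 12
  Term 3 contributes 5 + 3 · 8 = 29
  Term 4 contributes -4 + 4 · 8 = 28
p(8) = ⊕ of these = min[6, 12, 12, 29, 28] = 6.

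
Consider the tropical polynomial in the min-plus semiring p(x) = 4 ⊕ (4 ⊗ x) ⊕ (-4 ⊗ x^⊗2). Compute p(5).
p(5) = 4

A tropical monomial a ⊗ x^⊗i evaluates to a + i · x. Evaluating each term at x = 5:
  Term 0 contributes 4 + 0 · 5 = 4
  Term 1 contributes 4 + 1 · 5 = 9
  Term 2 contributes -4 + 2 · 5 = 6
p(5) = ⊕ of these = min[4, 9, 6] = 4.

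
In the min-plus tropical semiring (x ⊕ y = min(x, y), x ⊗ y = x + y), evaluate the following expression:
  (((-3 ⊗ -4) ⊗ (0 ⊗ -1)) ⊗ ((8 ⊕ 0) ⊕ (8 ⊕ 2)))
(((-3 ⊗ -4) ⊗ (0 ⊗ -1)) ⊗ ((8 ⊕ 0) ⊕ (8 ⊕ 2))) = -8

Expand innermost to outermost. Recall ⊕ takes the minimum of its arguments and ⊗ takes their sum. Working out the expression (((-3 ⊗ -4) ⊗ (0 ⊗ -1)) ⊗ ((8 ⊕ 0) ⊕ (8 ⊕ 2))) gives -8.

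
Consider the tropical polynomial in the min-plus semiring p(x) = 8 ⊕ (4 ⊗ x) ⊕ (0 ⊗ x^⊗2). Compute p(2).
p(2) = 4

A tropical monomial a ⊗ x^⊗i evaluates to a + i · x. Evaluating each term at x = 2:
  Term 0 contributes 8 + 0 · 2 = 8
  Term 1 contributes 4 + 1 · 2 = 6
  Term 2 contributes 0 + 2 · 2 = 4
p(2) = ⊕ of these = min[8, 6, 4] = 4.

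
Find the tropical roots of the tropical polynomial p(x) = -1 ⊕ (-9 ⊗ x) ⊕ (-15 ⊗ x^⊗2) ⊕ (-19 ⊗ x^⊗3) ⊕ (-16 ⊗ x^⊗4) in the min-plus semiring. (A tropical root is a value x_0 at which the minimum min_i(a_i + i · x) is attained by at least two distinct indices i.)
Roots: {-3, 4, 6, 8}

Each tropical root is a break point of the lower envelope of the lines y = a_i + i · x (there are 5 lines, with slopes 0, 1, ..., 4). Only the lines that attain the minimum somewhere contribute to roots; other lines are dominated. Here the surviving (envelope) indices are i = 4, i = 3, i = 2, i = 1, i = 0.
Intersections between consecutive envelope lines give the roots: for adjacent envelope indices i < j the intersection is x = (a_i − a_j) / (j − i). Reading off the sorted break points: {-3, 4, 6, 8}.
Verification: at each break x_0, at least two indices attain the minimum of min_i(a_i + i · x_0).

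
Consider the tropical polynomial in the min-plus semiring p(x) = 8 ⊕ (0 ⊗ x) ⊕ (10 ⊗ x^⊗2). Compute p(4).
p(4) = 4

A tropical monomial a ⊗ x^⊗i evaluates to a + i · x. Evaluating each term at x = 4:
  Term 0 contributes 8 + 0 · 4 = 8
  Term 1 contributes 0 + 1 · 4 = 4
  Term 2 contributes 10 + 2 · 4 = 18
p(4) = ⊕ of these = min[8, 4, 18] = 4.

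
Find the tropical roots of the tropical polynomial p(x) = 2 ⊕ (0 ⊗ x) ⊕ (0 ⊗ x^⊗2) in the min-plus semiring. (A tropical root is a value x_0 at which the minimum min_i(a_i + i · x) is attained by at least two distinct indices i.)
Roots: {0, 2}

Each tropical root is a break point of the lower envelope of the lines y = a_i + i · x (there are 3 lines, with slopes 0, 1, ..., 2). Only the lines that attain the minimum somewhere contribute to roots; other lines are dominated. Here the surviving (envelope) indices are i = 2, i = 1, i = 0.
Intersections between consecutive envelope lines give the roots: for adjacent envelope indices i < j the intersection is x = (a_i − a_j) / (j − i). Reading off the sorted break points: {0, 2}.
Verification: at each break x_0, at least two indices attain the minimum of min_i(a_i + i · x_0).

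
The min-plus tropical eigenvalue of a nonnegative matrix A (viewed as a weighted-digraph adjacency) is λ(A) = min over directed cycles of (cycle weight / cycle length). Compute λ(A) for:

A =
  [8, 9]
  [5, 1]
λ(A) = 1

Enumerate directed cycles and compute their means (weight / length). Sample:
  cycle 0 → 0: weight = 8, length = 1, mean = 8/1 ≈ 8.000
  cycle 1 → 1: weight = 1, length = 1, mean = 1/1 ≈ 1.000
  cycle 0 → 1 → 0: weight = 14, length = 2, mean = 14/2 ≈ 7.000
  cycle 1 → 0 → 1: weight = 14, length = 2, mean = 14/2 ≈ 7.000
Minimum mean = 1.000, attained e.g. along the cycle 1 → 1 with weight 1 and length 1. So λ(A) = 1/1 = 1.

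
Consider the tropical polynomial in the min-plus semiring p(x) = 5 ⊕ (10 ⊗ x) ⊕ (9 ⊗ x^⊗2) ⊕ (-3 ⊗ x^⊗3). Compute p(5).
p(5) = 5

A tropical monomial a ⊗ x^⊗i evaluates to a + i · x. Evaluating each term at x = 5:
  Term 0 contributes 5 + 0 · 5 = 5
  Term 1 contributes 10 + 1 · 5 = 15
  Term 2 contributes 9 + 2 · 5 = 19
  Term 3 contributes -3 + 3 · 5 = 12
p(5) = ⊕ of these = min[5, 15, 19, 12] = 5.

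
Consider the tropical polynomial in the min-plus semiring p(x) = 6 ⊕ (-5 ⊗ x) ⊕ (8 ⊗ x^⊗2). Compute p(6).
p(6) = 1

A tropical monomial a ⊗ x^⊗i evaluates to a + i · x. Evaluating each term at x = 6:
  Term 0 contributes 6 + 0 · 6 = 6
  Term 1 contributes -5 + 1 · 6 = 1
  Term 2 contributes 8 + 2 · 6 = 20
p(6) = ⊕ of these = min[6, 1, 20] = 1.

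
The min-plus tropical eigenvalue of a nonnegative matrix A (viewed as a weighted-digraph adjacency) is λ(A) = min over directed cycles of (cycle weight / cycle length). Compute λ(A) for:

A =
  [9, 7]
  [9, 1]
λ(A) = 1

Enumerate directed cycles and compute their means (weight / length). Sample:
  cycle 0 → 0: weight = 9, length = 1, mean = 9/1 ≈ 9.000
  cycle 1 → 1: weight = 1, length = 1, mean = 1/1 ≈ 1.000
  cycle 0 → 1 → 0: weight = 16, length = 2, mean = 16/2 ≈ 8.000
  cycle 1 → 0 → 1: weight = 16, length = 2, mean = 16/2 ≈ 8.000
Minimum mean = 1.000, attained e.g. along the cycle 1 → 1 with weight 1 and length 1. So λ(A) = 1/1 = 1.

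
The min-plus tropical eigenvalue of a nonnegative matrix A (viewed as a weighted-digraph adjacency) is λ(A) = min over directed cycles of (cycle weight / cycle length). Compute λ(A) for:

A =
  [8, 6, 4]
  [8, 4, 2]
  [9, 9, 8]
λ(A) = 4

Enumerate directed cycles and compute their means (weight / length). Sample:
  cycle 0 → 0: weight = 8, length = 1, mean = 8/1 ≈ 8.000
  cycle 1 → 1: weight = 4, length = 1, mean = 4/1 ≈ 4.000
  cycle 2 → 2: weight = 8, length = 1, mean = 8/1 ≈ 8.000
  cycle 0 → 1 → 0: weight = 14, length = 2, mean = 14/2 ≈ 7.000
  cycle 0 → 2 → 0: weight = 13, length = 2, mean = 13/2 ≈ 6.500
  cycle 1 → 0 → 1: weight = 14, length = 2, mean = 14/2 ≈ 7.000
Minimum mean = 4.000, attained e.g. along the cycle 1 → 1 with weight 4 and length 1. So λ(A) = 4/1 = 4.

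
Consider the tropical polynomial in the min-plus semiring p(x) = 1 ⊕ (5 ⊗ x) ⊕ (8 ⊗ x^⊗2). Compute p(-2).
p(-2) = 1

A tropical monomial a ⊗ x^⊗i evaluates to a + i · x. Evaluating each term at x = -2:
  Term 0 contributes 1 + 0 · -2 = 1
  Term 1 contributes 5 + 1 · -2 = 3
  Term 2 contributes 8 + 2 · -2 = 4
p(-2) = ⊕ of these = min[1, 3, 4] = 1.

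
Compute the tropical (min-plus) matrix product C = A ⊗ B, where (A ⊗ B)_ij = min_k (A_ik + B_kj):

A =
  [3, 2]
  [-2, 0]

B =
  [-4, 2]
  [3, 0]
A ⊗ B =
  [-1, 2]
  [-6, 0]

Apply the min-plus product entry-by-entry:
  C[0][0] = min over k of (A[0][0] + B[0][0] = 3 + -4 = -1, A[0][1] + B[1][0] = 2 + 3 = 5) = -1 (attained at k = 0)
  C[0][1] = min over k of (A[0][0] + B[0][1] = 3 + 2 = 5, A[0][1] + B[1][1] = 2 + 0 = 2) = 2 (attained at k = 1)
  C[1][0] = min over k of (A[1][0] + B[0][0] = -2 + -4 = -6, A[1][1] + B[1][0] = 0 + 3 = 3) = -6 (attained at k = 0)
  C[1][1] = min over k of (A[1][0] + B[0][1] = -2 + 2 = 0, A[1][1] + B[1][1] = 0 + 0 = 0) = 0 (attained at k = 0)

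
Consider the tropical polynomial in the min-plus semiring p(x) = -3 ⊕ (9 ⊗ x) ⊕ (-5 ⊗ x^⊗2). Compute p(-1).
p(-1) = -7

A tropical monomial a ⊗ x^⊗i evaluates to a + i · x. Evaluating each term at x = -1:
  Term 0 contributes -3 + 0 · -1 = -3
  Term 1 contributes 9 + 1 · -1 = 8
  Term 2 contributes -5 + 2 · -1 = -7
p(-1) = ⊕ of these = min[-3, 8, -7] = -7.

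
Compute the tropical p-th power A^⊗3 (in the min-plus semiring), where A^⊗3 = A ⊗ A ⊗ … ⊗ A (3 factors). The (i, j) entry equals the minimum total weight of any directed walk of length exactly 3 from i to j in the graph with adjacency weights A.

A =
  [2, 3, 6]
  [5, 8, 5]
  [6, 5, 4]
A^⊗3 =
  [6, 7, 10]
  [9, 10, 13]
  [10, 11, 12]

Each entry (A^⊗3)_ij equals the minimum over all length-3 walks i = v_0 → v_1 → … → v_3 = j of Σ_t A[v_t][v_{t+1}]. For example, for (i, j) = (0, 2) we minimise over 9 possible intermediate vertex sequences; the minimum is 10, attained along the walk 0 → 0 → 0 → 2.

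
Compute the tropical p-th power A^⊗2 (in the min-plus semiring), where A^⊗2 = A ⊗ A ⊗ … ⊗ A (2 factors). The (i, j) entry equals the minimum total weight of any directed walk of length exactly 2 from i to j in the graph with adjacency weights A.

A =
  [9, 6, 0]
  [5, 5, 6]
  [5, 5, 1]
A^⊗2 =
  [5, 5, 1]
  [10, 10, 5]
  [6, 6, 2]

Each entry (A^⊗2)_ij equals the minimum over all length-2 walks i = v_0 → v_1 → … → v_2 = j of Σ_t A[v_t][v_{t+1}]. For example, for (i, j) = (0, 2) we minimise over 3 possible intermediate vertex sequences; the minimum is 1, attained along the walk 0 → 2 → 2.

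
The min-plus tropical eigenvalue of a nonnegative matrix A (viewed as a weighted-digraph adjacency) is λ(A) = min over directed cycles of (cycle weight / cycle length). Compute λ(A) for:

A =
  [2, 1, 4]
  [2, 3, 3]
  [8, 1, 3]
λ(A) = 3/2

Enumerate directed cycles and compute their means (weight / length). Sample:
  cycle 0 → 0: weight = 2, length = 1, mean = 2/1 ≈ 2.000
  cycle 1 → 1: weight = 3, length = 1, mean = 3/1 ≈ 3.000
  cycle 2 → 2: weight = 3, length = 1, mean = 3/1 ≈ 3.000
  cycle 0 → 1 → 0: weight = 3, length = 2, mean = 3/2 ≈ 1.500
  cycle 0 → 2 → 0: weight = 12, length = 2, mean = 12/2 ≈ 6.000
  cycle 1 → 0 → 1: weight = 3, length = 2, mean = 3/2 ≈ 1.500
Minimum mean = 1.500, attained e.g. along the cycle 0 → 1 → 0 with weight 3 and length 2. So λ(A) = 3/2 = 3/2.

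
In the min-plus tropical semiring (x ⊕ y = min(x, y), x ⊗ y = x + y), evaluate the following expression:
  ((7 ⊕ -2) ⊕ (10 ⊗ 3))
((7 ⊕ -2) ⊕ (10 ⊗ 3)) = -2

Expand innermost to outermost. Recall ⊕ takes the minimum of its arguments and ⊗ takes their sum. Working out the expression ((7 ⊕ -2) ⊕ (10 ⊗ 3)) gives -2.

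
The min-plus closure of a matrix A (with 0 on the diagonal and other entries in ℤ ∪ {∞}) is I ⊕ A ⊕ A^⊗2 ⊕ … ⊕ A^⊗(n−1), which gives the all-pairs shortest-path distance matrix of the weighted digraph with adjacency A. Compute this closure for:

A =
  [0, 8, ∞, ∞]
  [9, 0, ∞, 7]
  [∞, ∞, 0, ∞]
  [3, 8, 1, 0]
Closure =
  [0, 8, 16, 15]
  [9, 0, 8, 7]
  [∞, ∞, 0, ∞]
  [3, 8, 1, 0]

This is the Floyd-Warshall all-pairs shortest-path computation. For each intermediate vertex k = 0, 1, …, 3, update dist[i][j] ← min(dist[i][j], dist[i][k] + dist[k][j]). The final matrix gives, for each (i, j), the minimum total weight of any directed path from i to j (possibly empty when i = j).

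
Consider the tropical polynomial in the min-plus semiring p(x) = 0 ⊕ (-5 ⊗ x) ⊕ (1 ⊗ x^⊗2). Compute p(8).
p(8) = 0

A tropical monomial a ⊗ x^⊗i evaluates to a + i · x. Evaluating each term at x = 8:
  Term 0 contributes 0 + 0 · 8 = 0
  Term 1 contributes -5 + 1 · 8 = 3
  Term 2 contributes 1 + 2 · 8 = 17
p(8) = ⊕ of these = min[0, 3, 17] = 0.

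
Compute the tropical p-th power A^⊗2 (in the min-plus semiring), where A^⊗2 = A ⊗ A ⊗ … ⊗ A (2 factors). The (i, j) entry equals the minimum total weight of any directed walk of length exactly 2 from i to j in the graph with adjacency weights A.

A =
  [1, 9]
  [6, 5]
A^⊗2 =
  [2, 10]
  [7, 10]

Each entry (A^⊗2)_ij equals the minimum over all length-2 walks i = v_0 → v_1 → … → v_2 = j of Σ_t A[v_t][v_{t+1}]. For example, for (i, j) = (0, 1) we minimise over 2 possible intermediate vertex sequences; the minimum is 10, attained along the walk 0 → 0 → 1.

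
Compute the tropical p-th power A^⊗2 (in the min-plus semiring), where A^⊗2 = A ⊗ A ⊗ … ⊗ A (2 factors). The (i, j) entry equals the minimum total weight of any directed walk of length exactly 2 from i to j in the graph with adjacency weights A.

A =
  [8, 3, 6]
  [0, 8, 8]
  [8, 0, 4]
A^⊗2 =
  [3, 6, 10]
  [8, 3, 6]
  [0, 4, 8]

Each entry (A^⊗2)_ij equals the minimum over all length-2 walks i = v_0 → v_1 → … → v_2 = j of Σ_t A[v_t][v_{t+1}]. For example, for (i, j) = (0, 2) we minimise over 3 possible intermediate vertex sequences; the minimum is 10, attained along the walk 0 → 2 → 2.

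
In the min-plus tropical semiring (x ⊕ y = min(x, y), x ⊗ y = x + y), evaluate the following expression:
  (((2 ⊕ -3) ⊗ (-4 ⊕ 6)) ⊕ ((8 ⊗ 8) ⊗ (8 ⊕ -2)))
(((2 ⊕ -3) ⊗ (-4 ⊕ 6)) ⊕ ((8 ⊗ 8) ⊗ (8 ⊕ -2))) = -7

Expand innermost to outermost. Recall ⊕ takes the minimum of its arguments and ⊗ takes their sum. Working out the expression (((2 ⊕ -3) ⊗ (-4 ⊕ 6)) ⊕ ((8 ⊗ 8) ⊗ (8 ⊕ -2))) gives -7.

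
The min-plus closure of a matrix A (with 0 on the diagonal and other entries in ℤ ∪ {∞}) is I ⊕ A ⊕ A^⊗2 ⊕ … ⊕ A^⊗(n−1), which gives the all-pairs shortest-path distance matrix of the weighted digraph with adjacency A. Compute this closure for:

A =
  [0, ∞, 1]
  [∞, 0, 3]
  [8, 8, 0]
Closure =
  [0, 9, 1]
  [11, 0, 3]
  [8, 8, 0]

This is the Floyd-Warshall all-pairs shortest-path computation. For each intermediate vertex k = 0, 1, …, 2, update dist[i][j] ← min(dist[i][j], dist[i][k] + dist[k][j]). The final matrix gives, for each (i, j), the minimum total weight of any directed path from i to j (possibly empty when i = j).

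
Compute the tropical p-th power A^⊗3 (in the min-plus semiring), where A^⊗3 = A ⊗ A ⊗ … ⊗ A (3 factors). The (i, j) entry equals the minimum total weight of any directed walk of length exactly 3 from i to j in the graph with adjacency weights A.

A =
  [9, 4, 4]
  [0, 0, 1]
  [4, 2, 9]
A^⊗3 =
  [4, 4, 5]
  [0, 0, 1]
  [2, 2, 3]

Each entry (A^⊗3)_ij equals the minimum over all length-3 walks i = v_0 → v_1 → … → v_3 = j of Σ_t A[v_t][v_{t+1}]. For example, for (i, j) = (0, 2) we minimise over 9 possible intermediate vertex sequences; the minimum is 5, attained along the walk 0 → 1 → 1 → 2.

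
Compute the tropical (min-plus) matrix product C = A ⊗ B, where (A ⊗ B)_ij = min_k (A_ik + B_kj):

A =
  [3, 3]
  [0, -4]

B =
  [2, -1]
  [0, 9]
A ⊗ B =
  [3, 2]
  [-4, -1]

Apply the min-plus product entry-by-entry:
  C[0][0] = min over k of (A[0][0] + B[0][0] = 3 + 2 = 5, A[0][1] + B[1][0] = 3 + 0 = 3) = 3 (attained at k = 1)
  C[0][1] = min over k of (A[0][0] + B[0][1] = 3 + -1 = 2, A[0][1] + B[1][1] = 3 + 9 = 12) = 2 (attained at k = 0)
  C[1][0] = min over k of (A[1][0] + B[0][0] = 0 + 2 = 2, A[1][1] + B[1][0] = -4 + 0 = -4) = -4 (attained at k = 1)
  C[1][1] = min over k of (A[1][0] + B[0][1] = 0 + -1 = -1, A[1][1] + B[1][1] = -4 + 9 = 5) = -1 (attained at k = 0)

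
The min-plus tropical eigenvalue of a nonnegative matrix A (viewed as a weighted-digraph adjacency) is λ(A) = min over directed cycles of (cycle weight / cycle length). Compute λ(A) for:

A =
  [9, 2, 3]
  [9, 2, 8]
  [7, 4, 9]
λ(A) = 2

Enumerate directed cycles and compute their means (weight / length). Sample:
  cycle 0 → 0: weight = 9, length = 1, mean = 9/1 ≈ 9.000
  cycle 1 → 1: weight = 2, length = 1, mean = 2/1 ≈ 2.000
  cycle 2 → 2: weight = 9, length = 1, mean = 9/1 ≈ 9.000
  cycle 0 → 1 → 0: weight = 11, length = 2, mean = 11/2 ≈ 5.500
  cycle 0 → 2 → 0: weight = 10, length = 2, mean = 10/2 ≈ 5.000
  cycle 1 → 0 → 1: weight = 11, length = 2, mean = 11/2 ≈ 5.500
Minimum mean = 2.000, attained e.g. along the cycle 1 → 1 with weight 2 and length 1. So λ(A) = 2/1 = 2.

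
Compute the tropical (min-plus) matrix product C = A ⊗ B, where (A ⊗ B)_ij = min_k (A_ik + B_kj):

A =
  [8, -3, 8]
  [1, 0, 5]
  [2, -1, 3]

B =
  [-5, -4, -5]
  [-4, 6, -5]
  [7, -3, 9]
A ⊗ B =
  [-7, 3, -8]
  [-4, -3, -5]
  [-5, -2, -6]

Apply the min-plus product entry-by-entry:
  C[0][0] = min over k of (A[0][0] + B[0][0] = 8 + -5 = 3, A[0][1] + B[1][0] = -3 + -4 = -7, A[0][2] + B[2][0] = 8 + 7 = 15) = -7 (attained at k = 1)
  C[0][1] = min over k of (A[0][0] + B[0][1] = 8 + -4 = 4, A[0][1] + B[1][1] = -3 + 6 = 3, A[0][2] + B[2][1] = 8 + -3 = 5) = 3 (attained at k = 1)
  C[0][2] = min over k of (A[0][0] + B[0][2] = 8 + -5 = 3, A[0][1] + B[1][2] = -3 + -5 = -8, A[0][2] + B[2][2] = 8 + 9 = 17) = -8 (attained at k = 1)
  C[1][0] = min over k of (A[1][0] + B[0][0] = 1 + -5 = -4, A[1][1] + B[1][0] = 0 + -4 = -4, A[1][2] + B[2][0] = 5 + 7 = 12) = -4 (attained at k = 0)
  C[1][1] = min over k of (A[1][0] + B[0][1] = 1 + -4 = -3, A[1][1] + B[1][1] = 0 + 6 = 6, A[1][2] + B[2][1] = 5 + -3 = 2) = -3 (attained at k = 0)
  C[1][2] = min over k of (A[1][0] + B[0][2] = 1 + -5 = -4, A[1][1] + B[1][2] = 0 + -5 = -5, A[1][2] + B[2][2] = 5 + 9 = 14) = -5 (attained at k = 1)
  C[2][0] = min over k of (A[2][0] + B[0][0] = 2 + -5 = -3, A[2][1] + B[1][0] = -1 + -4 = -5, A[2][2] + B[2][0] = 3 + 7 = 10) = -5 (attained at k = 1)
  C[2][1] = min over k of (A[2][0] + B[0][1] = 2 + -4 = -2, A[2][1] + B[1][1] = -1 + 6 = 5, A[2][2] + B[2][1] = 3 + -3 = 0) = -2 (attained at k = 0)
  C[2][2] = min over k of (A[2][0] + B[0][2] = 2 + -5 = -3, A[2][1] + B[1][2] = -1 + -5 = -6, A[2][2] + B[2][2] = 3 + 9 = 12) = -6 (attained at k = 1)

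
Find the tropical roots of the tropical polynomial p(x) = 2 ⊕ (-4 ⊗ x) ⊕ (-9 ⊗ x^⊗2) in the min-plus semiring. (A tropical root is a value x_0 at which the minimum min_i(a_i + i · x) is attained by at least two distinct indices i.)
Roots: {5, 6}

Each tropical root is a break point of the lower envelope of the lines y = a_i + i · x (there are 3 lines, with slopes 0, 1, ..., 2). Only the lines that attain the minimum somewhere contribute to roots; other lines are dominated. Here the surviving (envelope) indices are i = 2, i = 1, i = 0.
Intersections between consecutive envelope lines give the roots: for adjacent envelope indices i < j the intersection is x = (a_i − a_j) / (j − i). Reading off the sorted break points: {5, 6}.
Verification: at each break x_0, at least two indices attain the minimum of min_i(a_i + i · x_0).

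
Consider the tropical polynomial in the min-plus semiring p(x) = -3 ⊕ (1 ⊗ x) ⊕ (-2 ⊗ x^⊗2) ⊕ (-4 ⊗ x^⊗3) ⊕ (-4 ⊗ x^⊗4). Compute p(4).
p(4) = -3

A tropical monomial a ⊗ x^⊗i evaluates to a + i · x. Evaluating each term at x = 4:
  Term 0 contributes -3 + 0 · 4 = -3
  Term 1 contributes 1 + 1 · 4 = 5
  Term 2 contributes -2 + 2 · 4 = 6
  Term 3 contributes -4 + 3 · 4 = 8
  Term 4 contributes -4 + 4 · 4 = 12
p(4) = ⊕ of these = min[-3, 5, 6, 8, 12] = -3.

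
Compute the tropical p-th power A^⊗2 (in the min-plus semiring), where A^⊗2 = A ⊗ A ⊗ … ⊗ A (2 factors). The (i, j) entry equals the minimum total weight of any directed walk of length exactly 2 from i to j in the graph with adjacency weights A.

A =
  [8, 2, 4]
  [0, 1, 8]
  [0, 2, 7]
A^⊗2 =
  [2, 3, 10]
  [1, 2, 4]
  [2, 2, 4]

Each entry (A^⊗2)_ij equals the minimum over all length-2 walks i = v_0 → v_1 → … → v_2 = j of Σ_t A[v_t][v_{t+1}]. For example, for (i, j) = (0, 2) we minimise over 3 possible intermediate vertex sequences; the minimum is 10, attained along the walk 0 → 1 → 2.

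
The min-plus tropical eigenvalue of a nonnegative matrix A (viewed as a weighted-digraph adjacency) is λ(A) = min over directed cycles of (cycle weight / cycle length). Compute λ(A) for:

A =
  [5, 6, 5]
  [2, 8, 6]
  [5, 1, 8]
λ(A) = 8/3

Enumerate directed cycles and compute their means (weight / length). Sample:
  cycle 0 → 0: weight = 5, length = 1, mean = 5/1 ≈ 5.000
  cycle 1 → 1: weight = 8, length = 1, mean = 8/1 ≈ 8.000
  cycle 2 → 2: weight = 8, length = 1, mean = 8/1 ≈ 8.000
  cycle 0 → 1 → 0: weight = 8, length = 2, mean = 8/2 ≈ 4.000
  cycle 0 → 2 → 0: weight = 10, length = 2, mean = 10/2 ≈ 5.000
  cycle 1 → 0 → 1: weight = 8, length = 2, mean = 8/2 ≈ 4.000
Minimum mean = 2.667, attained e.g. along the cycle 0 → 2 → 1 → 0 with weight 8 and length 3. So λ(A) = 8/3 = 8/3.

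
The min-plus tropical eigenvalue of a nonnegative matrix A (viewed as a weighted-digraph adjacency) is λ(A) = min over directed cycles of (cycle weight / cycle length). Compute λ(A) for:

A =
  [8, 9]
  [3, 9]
λ(A) = 6

Enumerate directed cycles and compute their means (weight / length). Sample:
  cycle 0 → 0: weight = 8, length = 1, mean = 8/1 ≈ 8.000
  cycle 1 → 1: weight = 9, length = 1, mean = 9/1 ≈ 9.000
  cycle 0 → 1 → 0: weight = 12, length = 2, mean = 12/2 ≈ 6.000
  cycle 1 → 0 → 1: weight = 12, length = 2, mean = 12/2 ≈ 6.000
Minimum mean = 6.000, attained e.g. along the cycle 0 → 1 → 0 with weight 12 and length 2. So λ(A) = 12/2 = 6.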